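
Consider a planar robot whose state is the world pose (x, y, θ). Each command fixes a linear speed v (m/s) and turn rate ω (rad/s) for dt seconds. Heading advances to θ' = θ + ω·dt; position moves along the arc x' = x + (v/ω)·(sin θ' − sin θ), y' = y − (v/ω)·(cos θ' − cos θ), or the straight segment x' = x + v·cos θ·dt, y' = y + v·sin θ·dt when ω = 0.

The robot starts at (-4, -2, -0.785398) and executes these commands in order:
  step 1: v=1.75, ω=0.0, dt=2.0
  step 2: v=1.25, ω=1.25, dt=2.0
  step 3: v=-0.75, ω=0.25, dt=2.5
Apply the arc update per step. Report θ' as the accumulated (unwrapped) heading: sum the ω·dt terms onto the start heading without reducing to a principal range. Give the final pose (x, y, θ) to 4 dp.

(0.9845, -5.2804, 2.3396)

step 1: θ'=-0.7854 (straight) → pose (-1.5251, -4.4749, -0.7854)
step 2: θ'=1.7146 (R=1.0000) → pose (0.1717, -3.6245, 1.7146)
step 3: θ'=2.3396 (R=-3.0000) → pose (0.9845, -5.2804, 2.3396)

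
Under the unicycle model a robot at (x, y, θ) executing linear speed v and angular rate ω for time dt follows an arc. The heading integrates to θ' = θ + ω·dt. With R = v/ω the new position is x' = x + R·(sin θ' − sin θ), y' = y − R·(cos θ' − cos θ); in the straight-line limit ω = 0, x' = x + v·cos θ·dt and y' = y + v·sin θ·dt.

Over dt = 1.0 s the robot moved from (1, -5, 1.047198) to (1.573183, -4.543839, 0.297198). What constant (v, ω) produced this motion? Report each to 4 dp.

v = 0.7500, ω = -0.7500

Δθ = 0.297198 − 1.047198 = -0.750000
ω = Δθ/dt = -0.750000/1.0 = -0.7500
R = Δx/(sin θ' − sin θ) = -1.0000
v = R·ω = -1.0000·-0.7500 = 0.7500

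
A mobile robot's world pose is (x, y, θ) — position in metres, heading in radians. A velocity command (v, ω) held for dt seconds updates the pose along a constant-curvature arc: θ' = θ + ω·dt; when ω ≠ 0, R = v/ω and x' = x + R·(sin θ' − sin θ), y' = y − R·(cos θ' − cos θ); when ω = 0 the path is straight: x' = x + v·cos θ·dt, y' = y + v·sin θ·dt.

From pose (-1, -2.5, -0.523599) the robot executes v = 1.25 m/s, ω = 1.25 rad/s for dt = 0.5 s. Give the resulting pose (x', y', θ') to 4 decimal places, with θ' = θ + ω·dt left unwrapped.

(-0.3988, -2.6288, 0.1014)

θ' = -0.5236 + 1.25·0.5 = 0.1014
R = v/ω = 1.25/1.25 = 1.0000
x' = -1 + 1.0000·(sin 0.1014 − sin -0.5236) = -0.3988
y' = -2.5 − 1.0000·(cos 0.1014 − cos -0.5236) = -2.6288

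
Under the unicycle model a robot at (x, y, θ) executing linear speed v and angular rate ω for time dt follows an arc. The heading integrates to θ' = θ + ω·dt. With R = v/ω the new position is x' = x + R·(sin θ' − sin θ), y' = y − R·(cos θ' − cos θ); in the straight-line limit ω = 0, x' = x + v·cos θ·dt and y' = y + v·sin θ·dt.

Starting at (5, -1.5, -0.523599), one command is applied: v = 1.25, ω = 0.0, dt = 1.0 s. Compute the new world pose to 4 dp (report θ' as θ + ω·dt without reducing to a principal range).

θ' = -0.5236 + 0.0·1.0 = -0.5236
ω = 0 → straight: x' = 5 + 1.25·cos(-0.5236)·1.0 = 6.0825
y' = -1.5 + 1.25·sin(-0.5236)·1.0 = -2.1250

(6.0825, -2.1250, -0.5236)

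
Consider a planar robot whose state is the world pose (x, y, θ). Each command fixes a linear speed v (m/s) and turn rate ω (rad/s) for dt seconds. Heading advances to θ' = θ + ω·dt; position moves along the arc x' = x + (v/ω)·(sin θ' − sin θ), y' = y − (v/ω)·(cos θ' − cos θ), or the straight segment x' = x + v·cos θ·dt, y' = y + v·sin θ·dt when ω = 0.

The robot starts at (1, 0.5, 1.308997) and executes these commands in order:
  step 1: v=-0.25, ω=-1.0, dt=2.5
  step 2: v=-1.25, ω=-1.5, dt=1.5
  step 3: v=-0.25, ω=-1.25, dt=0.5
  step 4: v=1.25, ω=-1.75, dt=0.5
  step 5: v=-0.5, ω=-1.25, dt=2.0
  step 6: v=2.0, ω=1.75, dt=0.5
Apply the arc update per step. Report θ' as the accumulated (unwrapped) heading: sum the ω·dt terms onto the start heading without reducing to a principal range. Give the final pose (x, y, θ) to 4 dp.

step 1: θ'=-1.1910 (R=0.2500) → pose (0.5263, 0.4720, -1.1910)
step 2: θ'=-3.4410 (R=0.8333) → pose (1.5461, 1.5772, -3.4410)
step 3: θ'=-4.0660 (R=0.2000) → pose (1.6467, 1.5066, -4.0660)
step 4: θ'=-4.9410 (R=-0.7143) → pose (1.5212, 2.0987, -4.9410)
step 5: θ'=-7.4410 (R=0.4000) → pose (0.7653, 2.0288, -7.4410)
step 6: θ'=-6.5660 (R=1.1429) → pose (1.4931, 1.3900, -6.5660)

(1.4931, 1.3900, -6.5660)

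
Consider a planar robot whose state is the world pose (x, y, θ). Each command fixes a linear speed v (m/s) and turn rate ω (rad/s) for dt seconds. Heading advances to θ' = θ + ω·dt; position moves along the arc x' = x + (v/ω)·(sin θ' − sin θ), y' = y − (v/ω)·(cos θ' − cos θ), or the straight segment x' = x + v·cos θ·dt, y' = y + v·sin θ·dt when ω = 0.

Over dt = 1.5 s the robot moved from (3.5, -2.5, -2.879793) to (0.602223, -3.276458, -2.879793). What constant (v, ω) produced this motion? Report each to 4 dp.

v = 2.0000, ω = 0.0000

Δθ = -2.879793 − -2.879793 = 0.000000
ω = Δθ/dt = 0.000000/1.5 = 0.0000
ω = 0 → v = (Δx·cos θ + Δy·sin θ)/dt = 2.0000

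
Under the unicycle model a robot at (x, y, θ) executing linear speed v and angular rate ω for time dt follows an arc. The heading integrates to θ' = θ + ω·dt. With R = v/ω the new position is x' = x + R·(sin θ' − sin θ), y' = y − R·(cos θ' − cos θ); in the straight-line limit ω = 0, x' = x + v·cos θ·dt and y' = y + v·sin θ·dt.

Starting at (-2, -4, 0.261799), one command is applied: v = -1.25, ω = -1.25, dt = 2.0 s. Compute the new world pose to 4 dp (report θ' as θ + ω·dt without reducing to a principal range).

(-3.0442, -2.4151, -2.2382)

θ' = 0.2618 + -1.25·2.0 = -2.2382
R = v/ω = -1.25/-1.25 = 1.0000
x' = -2 + 1.0000·(sin -2.2382 − sin 0.2618) = -3.0442
y' = -4 − 1.0000·(cos -2.2382 − cos 0.2618) = -2.4151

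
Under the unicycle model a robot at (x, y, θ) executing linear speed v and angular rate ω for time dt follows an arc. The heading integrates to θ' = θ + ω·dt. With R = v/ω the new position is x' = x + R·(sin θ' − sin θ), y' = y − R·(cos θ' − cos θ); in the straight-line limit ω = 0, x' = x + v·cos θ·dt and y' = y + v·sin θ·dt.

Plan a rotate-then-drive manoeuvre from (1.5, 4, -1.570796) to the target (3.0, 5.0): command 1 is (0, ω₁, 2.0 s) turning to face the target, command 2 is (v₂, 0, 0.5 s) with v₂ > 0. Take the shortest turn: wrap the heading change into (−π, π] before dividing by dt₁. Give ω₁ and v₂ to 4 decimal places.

heading to target = atan2(5−4, 3−1.5) = 0.5880
Δθ = wrap(0.5880 − -1.5708) = 2.1588; ω₁ = Δθ/dt₁ = 1.0794
distance = √((3−1.5)² + (5−4)²) = 1.8028; v₂ = distance/dt₂ = 3.6056

ω₁ = 1.0794, v₂ = 3.6056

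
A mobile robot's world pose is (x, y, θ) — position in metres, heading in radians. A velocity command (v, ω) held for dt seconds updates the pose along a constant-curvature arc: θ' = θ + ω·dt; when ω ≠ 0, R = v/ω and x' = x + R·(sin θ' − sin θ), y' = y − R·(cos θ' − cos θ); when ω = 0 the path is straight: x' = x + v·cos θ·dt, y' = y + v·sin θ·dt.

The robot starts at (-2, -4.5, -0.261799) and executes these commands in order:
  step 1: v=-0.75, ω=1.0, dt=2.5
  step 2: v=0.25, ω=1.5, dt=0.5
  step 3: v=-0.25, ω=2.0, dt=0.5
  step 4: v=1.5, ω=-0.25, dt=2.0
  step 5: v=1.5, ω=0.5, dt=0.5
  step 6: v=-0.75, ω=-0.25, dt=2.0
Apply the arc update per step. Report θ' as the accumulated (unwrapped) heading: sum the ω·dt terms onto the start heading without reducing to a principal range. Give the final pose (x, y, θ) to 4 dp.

step 1: θ'=2.2382 (R=-0.7500) → pose (-2.7832, -5.6887, 2.2382)
step 2: θ'=2.9882 (R=0.1667) → pose (-2.8886, -5.6271, 2.9882)
step 3: θ'=3.9882 (R=-0.1250) → pose (-2.7759, -5.5864, 3.9882)
step 4: θ'=3.4882 (R=-6.0000) → pose (-5.2319, -7.2544, 3.4882)
step 5: θ'=3.7382 (R=3.0000) → pose (-5.8983, -7.5943, 3.7382)
step 6: θ'=3.2382 (R=3.0000) → pose (-4.5021, -7.0900, 3.2382)

(-4.5021, -7.0900, 3.2382)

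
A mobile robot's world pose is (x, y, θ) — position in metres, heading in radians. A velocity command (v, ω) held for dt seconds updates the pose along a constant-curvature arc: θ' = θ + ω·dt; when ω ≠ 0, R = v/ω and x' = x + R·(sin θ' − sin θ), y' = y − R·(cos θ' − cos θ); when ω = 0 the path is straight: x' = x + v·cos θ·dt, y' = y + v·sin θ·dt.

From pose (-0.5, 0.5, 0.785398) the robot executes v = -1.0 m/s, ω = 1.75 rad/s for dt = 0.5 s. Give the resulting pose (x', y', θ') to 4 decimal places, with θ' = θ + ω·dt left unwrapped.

(-0.6651, 0.0448, 1.6604)

θ' = 0.7854 + 1.75·0.5 = 1.6604
R = v/ω = -1.0/1.75 = -0.5714
x' = -0.5 + -0.5714·(sin 1.6604 − sin 0.7854) = -0.6651
y' = 0.5 − -0.5714·(cos 1.6604 − cos 0.7854) = 0.0448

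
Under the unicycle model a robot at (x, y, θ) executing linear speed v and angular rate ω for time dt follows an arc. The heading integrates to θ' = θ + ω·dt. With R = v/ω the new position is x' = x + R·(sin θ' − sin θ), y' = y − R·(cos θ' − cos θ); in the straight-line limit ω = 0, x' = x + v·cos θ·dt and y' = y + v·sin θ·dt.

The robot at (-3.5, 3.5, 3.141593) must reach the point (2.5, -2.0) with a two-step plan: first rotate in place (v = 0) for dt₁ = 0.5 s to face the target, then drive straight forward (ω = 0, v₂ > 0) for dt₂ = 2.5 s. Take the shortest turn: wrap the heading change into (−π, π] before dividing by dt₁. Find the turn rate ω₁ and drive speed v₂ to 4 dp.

heading to target = atan2(-2−3.5, 2.5−-3.5) = -0.7419
Δθ = wrap(-0.7419 − 3.1416) = 2.3996; ω₁ = Δθ/dt₁ = 4.7993
distance = √((2.5−-3.5)² + (-2−3.5)²) = 8.1394; v₂ = distance/dt₂ = 3.2558

ω₁ = 4.7993, v₂ = 3.2558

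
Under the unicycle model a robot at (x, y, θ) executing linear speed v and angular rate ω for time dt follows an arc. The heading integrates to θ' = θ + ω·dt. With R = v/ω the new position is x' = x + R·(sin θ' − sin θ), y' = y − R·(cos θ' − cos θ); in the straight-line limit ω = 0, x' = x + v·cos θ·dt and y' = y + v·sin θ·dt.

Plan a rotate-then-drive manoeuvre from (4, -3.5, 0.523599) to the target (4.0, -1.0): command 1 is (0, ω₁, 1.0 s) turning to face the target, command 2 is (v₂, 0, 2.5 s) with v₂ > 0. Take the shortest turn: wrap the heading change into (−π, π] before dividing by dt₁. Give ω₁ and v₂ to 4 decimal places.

heading to target = atan2(-1−-3.5, 4−4) = 1.5708
Δθ = wrap(1.5708 − 0.5236) = 1.0472; ω₁ = Δθ/dt₁ = 1.0472
distance = √((4−4)² + (-1−-3.5)²) = 2.5000; v₂ = distance/dt₂ = 1.0000

ω₁ = 1.0472, v₂ = 1.0000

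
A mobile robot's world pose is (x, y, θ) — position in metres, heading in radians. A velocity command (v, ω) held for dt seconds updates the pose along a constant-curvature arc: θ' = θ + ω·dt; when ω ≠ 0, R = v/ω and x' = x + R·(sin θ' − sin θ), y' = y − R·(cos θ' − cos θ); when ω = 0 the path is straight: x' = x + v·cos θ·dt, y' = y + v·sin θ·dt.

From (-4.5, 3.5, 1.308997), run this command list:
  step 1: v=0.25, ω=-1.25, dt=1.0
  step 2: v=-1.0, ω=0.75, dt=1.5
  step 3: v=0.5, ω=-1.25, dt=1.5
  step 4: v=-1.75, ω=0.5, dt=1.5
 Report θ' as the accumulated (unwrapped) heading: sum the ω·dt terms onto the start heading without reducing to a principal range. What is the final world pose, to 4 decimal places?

(-7.2864, 3.7740, 0.0590)

step 1: θ'=0.0590 (R=-0.2000) → pose (-4.3186, 3.6479, 0.0590)
step 2: θ'=1.1840 (R=-1.3333) → pose (-5.4748, 2.8198, 1.1840)
step 3: θ'=-0.6910 (R=-0.4000) → pose (-4.8494, 2.9772, -0.6910)
step 4: θ'=0.0590 (R=-3.5000) → pose (-7.2864, 3.7740, 0.0590)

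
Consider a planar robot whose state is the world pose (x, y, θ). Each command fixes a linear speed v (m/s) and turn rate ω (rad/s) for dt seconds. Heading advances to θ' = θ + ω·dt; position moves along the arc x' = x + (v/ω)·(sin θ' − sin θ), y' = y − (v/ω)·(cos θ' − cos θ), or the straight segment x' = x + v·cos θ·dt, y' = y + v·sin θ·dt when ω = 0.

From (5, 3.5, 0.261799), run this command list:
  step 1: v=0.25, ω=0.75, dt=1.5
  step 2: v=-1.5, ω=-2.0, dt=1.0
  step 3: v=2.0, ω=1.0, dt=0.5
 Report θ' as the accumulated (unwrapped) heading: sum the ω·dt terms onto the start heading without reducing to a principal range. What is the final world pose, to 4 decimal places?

(4.9975, 2.9333, -0.1132)

step 1: θ'=1.3868 (R=0.3333) → pose (5.2414, 3.7610, 1.3868)
step 2: θ'=-0.6132 (R=0.7500) → pose (4.0725, 3.2849, -0.6132)
step 3: θ'=-0.1132 (R=2.0000) → pose (4.9975, 2.9333, -0.1132)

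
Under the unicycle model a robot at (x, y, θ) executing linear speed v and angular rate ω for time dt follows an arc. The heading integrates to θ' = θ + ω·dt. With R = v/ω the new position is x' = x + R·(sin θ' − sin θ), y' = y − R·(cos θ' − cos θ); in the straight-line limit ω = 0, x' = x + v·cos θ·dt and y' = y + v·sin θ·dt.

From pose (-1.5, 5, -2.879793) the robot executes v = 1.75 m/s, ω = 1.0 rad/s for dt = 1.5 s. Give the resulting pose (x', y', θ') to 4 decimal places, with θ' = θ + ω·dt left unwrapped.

θ' = -2.8798 + 1.0·1.5 = -1.3798
R = v/ω = 1.75/1.0 = 1.7500
x' = -1.5 + 1.7500·(sin -1.3798 − sin -2.8798) = -2.7652
y' = 5 − 1.7500·(cos -1.3798 − cos -2.8798) = 2.9774

(-2.7652, 2.9774, -1.3798)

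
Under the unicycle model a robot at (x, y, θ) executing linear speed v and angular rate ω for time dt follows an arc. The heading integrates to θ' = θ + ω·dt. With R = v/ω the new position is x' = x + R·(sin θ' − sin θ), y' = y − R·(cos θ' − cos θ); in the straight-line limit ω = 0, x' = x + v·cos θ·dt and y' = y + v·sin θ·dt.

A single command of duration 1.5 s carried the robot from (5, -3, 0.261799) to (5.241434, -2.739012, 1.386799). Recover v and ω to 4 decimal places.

Δθ = 1.386799 − 0.261799 = 1.125000
ω = Δθ/dt = 1.125000/1.5 = 0.7500
R = −Δy/(cos θ' − cos θ) = 0.3333
v = R·ω = 0.3333·0.7500 = 0.2500

v = 0.2500, ω = 0.7500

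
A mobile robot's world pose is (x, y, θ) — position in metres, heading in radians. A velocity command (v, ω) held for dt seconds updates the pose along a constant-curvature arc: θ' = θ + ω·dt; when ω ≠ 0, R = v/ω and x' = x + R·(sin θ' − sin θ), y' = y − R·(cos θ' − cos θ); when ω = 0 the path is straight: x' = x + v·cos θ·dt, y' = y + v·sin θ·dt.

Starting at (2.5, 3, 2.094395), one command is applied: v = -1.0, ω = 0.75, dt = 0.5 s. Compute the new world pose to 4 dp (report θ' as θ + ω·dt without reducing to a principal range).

θ' = 2.0944 + 0.75·0.5 = 2.4694
R = v/ω = -1.0/0.75 = -1.3333
x' = 2.5 + -1.3333·(sin 2.4694 − sin 2.0944) = 2.8244
y' = 3 − -1.3333·(cos 2.4694 − cos 2.0944) = 2.6234

(2.8244, 2.6234, 2.4694)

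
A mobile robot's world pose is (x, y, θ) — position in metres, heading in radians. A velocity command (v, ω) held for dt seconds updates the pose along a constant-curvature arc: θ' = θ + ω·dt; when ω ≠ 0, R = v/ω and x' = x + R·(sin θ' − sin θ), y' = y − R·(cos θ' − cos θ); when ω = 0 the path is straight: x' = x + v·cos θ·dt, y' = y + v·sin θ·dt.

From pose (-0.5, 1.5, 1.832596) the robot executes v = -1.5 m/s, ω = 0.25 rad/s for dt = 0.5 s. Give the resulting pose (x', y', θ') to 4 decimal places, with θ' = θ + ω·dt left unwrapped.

θ' = 1.8326 + 0.25·0.5 = 1.9576
R = v/ω = -1.5/0.25 = -6.0000
x' = -0.5 + -6.0000·(sin 1.9576 − sin 1.8326) = -0.2612
y' = 1.5 − -6.0000·(cos 1.9576 − cos 1.8326) = 0.7896

(-0.2612, 0.7896, 1.9576)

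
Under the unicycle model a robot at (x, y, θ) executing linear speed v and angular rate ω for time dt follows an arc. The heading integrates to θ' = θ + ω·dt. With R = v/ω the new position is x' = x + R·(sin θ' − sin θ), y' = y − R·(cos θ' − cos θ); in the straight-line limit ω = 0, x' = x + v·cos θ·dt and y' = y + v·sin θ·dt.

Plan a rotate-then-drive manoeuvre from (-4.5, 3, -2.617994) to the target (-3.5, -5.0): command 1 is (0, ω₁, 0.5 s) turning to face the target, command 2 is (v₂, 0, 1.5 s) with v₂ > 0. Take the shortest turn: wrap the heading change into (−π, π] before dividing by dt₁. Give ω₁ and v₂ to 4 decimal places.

heading to target = atan2(-5−3, -3.5−-4.5) = -1.4464
Δθ = wrap(-1.4464 − -2.6180) = 1.1716; ω₁ = Δθ/dt₁ = 2.3431
distance = √((-3.5−-4.5)² + (-5−3)²) = 8.0623; v₂ = distance/dt₂ = 5.3748

ω₁ = 2.3431, v₂ = 5.3748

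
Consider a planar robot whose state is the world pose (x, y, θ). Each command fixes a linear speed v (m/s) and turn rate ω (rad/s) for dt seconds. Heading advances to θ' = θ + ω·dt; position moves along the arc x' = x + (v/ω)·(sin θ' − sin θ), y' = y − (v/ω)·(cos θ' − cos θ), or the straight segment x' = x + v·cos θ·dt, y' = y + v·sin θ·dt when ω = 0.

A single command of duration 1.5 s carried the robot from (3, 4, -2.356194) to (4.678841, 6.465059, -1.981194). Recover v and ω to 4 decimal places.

Δθ = -1.981194 − -2.356194 = 0.375000
ω = Δθ/dt = 0.375000/1.5 = 0.2500
R = −Δy/(cos θ' − cos θ) = -8.0000
v = R·ω = -8.0000·0.2500 = -2.0000

v = -2.0000, ω = 0.2500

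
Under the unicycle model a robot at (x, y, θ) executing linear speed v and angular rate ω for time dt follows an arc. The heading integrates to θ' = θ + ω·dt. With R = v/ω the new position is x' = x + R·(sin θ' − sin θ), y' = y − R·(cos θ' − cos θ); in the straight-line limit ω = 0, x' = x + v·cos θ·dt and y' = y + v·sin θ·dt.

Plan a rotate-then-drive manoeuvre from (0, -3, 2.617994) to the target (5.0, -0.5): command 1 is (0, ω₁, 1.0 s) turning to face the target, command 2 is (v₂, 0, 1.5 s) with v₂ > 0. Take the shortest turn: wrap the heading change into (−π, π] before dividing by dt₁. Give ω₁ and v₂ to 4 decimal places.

heading to target = atan2(-0.5−-3, 5−0) = 0.4636
Δθ = wrap(0.4636 − 2.6180) = -2.1543; ω₁ = Δθ/dt₁ = -2.1543
distance = √((5−0)² + (-0.5−-3)²) = 5.5902; v₂ = distance/dt₂ = 3.7268

ω₁ = -2.1543, v₂ = 3.7268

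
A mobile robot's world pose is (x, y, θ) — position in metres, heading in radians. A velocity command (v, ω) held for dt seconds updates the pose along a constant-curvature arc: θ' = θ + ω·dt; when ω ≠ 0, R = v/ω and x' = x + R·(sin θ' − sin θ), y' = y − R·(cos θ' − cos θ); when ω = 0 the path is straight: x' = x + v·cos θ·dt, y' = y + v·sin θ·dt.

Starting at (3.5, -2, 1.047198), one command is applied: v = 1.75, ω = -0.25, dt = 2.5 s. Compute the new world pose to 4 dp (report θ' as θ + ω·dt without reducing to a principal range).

θ' = 1.0472 + -0.25·2.5 = 0.4222
R = v/ω = 1.75/-0.25 = -7.0000
x' = 3.5 + -7.0000·(sin 0.4222 − sin 1.0472) = 6.6938
y' = -2 − -7.0000·(cos 0.4222 − cos 1.0472) = 0.8853

(6.6938, 0.8853, 0.4222)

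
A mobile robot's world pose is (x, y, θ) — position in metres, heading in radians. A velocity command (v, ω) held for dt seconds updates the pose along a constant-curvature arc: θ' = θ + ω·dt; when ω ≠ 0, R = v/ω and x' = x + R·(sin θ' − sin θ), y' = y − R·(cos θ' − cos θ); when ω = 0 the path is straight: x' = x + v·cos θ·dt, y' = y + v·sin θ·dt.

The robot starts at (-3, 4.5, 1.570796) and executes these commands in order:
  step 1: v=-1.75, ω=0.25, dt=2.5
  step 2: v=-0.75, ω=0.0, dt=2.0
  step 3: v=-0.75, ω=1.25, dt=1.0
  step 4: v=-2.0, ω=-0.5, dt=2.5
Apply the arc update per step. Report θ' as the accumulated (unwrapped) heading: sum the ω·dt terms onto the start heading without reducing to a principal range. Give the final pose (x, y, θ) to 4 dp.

step 1: θ'=2.1958 (R=-7.0000) → pose (-1.6767, 0.4043, 2.1958)
step 2: θ'=2.1958 (straight) → pose (-0.7991, -0.8121, 2.1958)
step 3: θ'=3.4458 (R=-0.6000) → pose (-0.1328, -1.0335, 3.4458)
step 4: θ'=2.1958 (R=4.0000) → pose (4.3092, -2.5095, 2.1958)

(4.3092, -2.5095, 2.1958)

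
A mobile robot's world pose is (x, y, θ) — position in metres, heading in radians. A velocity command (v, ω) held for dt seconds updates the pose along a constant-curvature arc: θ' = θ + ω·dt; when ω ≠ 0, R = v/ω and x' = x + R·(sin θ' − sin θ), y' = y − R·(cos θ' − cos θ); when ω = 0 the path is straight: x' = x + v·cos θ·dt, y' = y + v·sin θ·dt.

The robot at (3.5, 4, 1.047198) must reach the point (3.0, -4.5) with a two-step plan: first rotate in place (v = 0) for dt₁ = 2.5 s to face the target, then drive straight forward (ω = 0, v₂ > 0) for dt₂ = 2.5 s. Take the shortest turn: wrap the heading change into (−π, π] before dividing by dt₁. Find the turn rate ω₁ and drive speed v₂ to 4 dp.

heading to target = atan2(-4.5−4, 3−3.5) = -1.6296
Δθ = wrap(-1.6296 − 1.0472) = -2.6768; ω₁ = Δθ/dt₁ = -1.0707
distance = √((3−3.5)² + (-4.5−4)²) = 8.5147; v₂ = distance/dt₂ = 3.4059

ω₁ = -1.0707, v₂ = 3.4059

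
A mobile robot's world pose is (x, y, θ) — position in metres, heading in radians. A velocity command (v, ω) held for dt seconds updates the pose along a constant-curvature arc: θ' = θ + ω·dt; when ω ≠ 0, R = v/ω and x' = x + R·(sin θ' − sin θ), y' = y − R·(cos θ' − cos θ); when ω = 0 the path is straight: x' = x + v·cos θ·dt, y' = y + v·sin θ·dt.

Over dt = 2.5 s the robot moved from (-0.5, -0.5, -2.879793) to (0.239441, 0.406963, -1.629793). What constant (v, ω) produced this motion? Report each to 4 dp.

Δθ = -1.629793 − -2.879793 = 1.250000
ω = Δθ/dt = 1.250000/2.5 = 0.5000
R = −Δy/(cos θ' − cos θ) = -1.0000
v = R·ω = -1.0000·0.5000 = -0.5000

v = -0.5000, ω = 0.5000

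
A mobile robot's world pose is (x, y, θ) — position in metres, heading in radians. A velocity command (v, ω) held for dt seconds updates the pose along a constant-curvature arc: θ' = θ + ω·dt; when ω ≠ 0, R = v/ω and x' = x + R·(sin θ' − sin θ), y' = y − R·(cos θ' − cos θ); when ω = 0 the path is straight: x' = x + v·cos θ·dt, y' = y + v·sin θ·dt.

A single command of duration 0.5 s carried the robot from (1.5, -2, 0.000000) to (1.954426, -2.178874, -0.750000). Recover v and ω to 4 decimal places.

v = 1.0000, ω = -1.5000

Δθ = -0.750000 − 0.000000 = -0.750000
ω = Δθ/dt = -0.750000/0.5 = -1.5000
R = Δx/(sin θ' − sin θ) = -0.6667
v = R·ω = -0.6667·-1.5000 = 1.0000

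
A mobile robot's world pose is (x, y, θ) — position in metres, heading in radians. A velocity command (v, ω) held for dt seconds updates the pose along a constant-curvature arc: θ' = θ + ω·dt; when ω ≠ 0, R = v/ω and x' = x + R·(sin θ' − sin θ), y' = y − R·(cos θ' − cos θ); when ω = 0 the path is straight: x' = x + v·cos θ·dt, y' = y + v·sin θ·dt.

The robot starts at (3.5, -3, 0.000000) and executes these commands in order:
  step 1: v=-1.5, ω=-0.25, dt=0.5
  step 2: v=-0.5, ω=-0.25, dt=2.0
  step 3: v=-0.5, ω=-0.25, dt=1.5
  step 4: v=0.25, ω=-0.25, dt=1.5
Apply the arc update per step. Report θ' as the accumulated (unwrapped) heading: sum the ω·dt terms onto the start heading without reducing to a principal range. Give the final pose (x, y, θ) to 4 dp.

step 1: θ'=-0.1250 (R=6.0000) → pose (2.7520, -2.9532, -0.1250)
step 2: θ'=-0.6250 (R=2.0000) → pose (1.8311, -2.5907, -0.6250)
step 3: θ'=-1.0000 (R=2.0000) → pose (1.3184, -2.0494, -1.0000)
step 4: θ'=-1.3750 (R=-1.0000) → pose (1.4578, -2.3951, -1.3750)

(1.4578, -2.3951, -1.3750)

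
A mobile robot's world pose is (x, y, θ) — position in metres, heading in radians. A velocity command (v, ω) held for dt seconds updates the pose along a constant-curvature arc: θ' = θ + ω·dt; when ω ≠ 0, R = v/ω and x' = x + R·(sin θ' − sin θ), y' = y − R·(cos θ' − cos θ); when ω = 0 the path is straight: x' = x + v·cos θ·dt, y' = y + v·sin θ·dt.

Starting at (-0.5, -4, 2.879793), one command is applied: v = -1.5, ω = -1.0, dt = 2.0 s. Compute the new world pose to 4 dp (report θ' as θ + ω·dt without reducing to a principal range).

θ' = 2.8798 + -1.0·2.0 = 0.8798
R = v/ω = -1.5/-1.0 = 1.5000
x' = -0.5 + 1.5000·(sin 0.8798 − sin 2.8798) = 0.2677
y' = -4 − 1.5000·(cos 0.8798 − cos 2.8798) = -6.4049

(0.2677, -6.4049, 0.8798)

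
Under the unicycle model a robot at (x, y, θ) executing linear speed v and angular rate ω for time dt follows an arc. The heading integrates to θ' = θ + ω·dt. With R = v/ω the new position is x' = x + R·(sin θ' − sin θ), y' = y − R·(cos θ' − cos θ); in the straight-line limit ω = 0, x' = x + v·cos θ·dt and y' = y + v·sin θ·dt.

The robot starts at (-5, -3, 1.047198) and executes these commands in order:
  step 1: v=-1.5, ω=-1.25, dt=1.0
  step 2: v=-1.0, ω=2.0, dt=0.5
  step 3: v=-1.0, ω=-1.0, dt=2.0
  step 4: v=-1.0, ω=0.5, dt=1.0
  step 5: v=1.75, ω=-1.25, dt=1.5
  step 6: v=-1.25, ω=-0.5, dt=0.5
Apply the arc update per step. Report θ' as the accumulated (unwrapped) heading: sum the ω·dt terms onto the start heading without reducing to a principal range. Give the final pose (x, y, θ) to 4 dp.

step 1: θ'=-0.2028 (R=1.2000) → pose (-6.2809, -3.5754, -0.2028)
step 2: θ'=0.7972 (R=-0.5000) → pose (-6.7393, -3.7158, 0.7972)
step 3: θ'=-1.2028 (R=1.0000) → pose (-8.3878, -3.3768, -1.2028)
step 4: θ'=-0.7028 (R=-2.0000) → pose (-8.9612, -2.5703, -0.7028)
step 5: θ'=-2.5778 (R=-1.4000) → pose (-9.1179, -4.8218, -2.5778)
step 6: θ'=-2.8278 (R=2.5000) → pose (-8.5536, -4.5570, -2.8278)

(-8.5536, -4.5570, -2.8278)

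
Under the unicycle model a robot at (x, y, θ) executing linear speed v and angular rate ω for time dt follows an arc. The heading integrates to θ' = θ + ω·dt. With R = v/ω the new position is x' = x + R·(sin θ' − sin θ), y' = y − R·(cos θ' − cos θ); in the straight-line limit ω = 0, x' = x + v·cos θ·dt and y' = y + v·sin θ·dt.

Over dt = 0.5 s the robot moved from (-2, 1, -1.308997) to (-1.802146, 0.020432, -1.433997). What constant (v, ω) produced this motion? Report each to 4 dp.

v = 2.0000, ω = -0.2500

Δθ = -1.433997 − -1.308997 = -0.125000
ω = Δθ/dt = -0.125000/0.5 = -0.2500
R = −Δy/(cos θ' − cos θ) = -8.0000
v = R·ω = -8.0000·-0.2500 = 2.0000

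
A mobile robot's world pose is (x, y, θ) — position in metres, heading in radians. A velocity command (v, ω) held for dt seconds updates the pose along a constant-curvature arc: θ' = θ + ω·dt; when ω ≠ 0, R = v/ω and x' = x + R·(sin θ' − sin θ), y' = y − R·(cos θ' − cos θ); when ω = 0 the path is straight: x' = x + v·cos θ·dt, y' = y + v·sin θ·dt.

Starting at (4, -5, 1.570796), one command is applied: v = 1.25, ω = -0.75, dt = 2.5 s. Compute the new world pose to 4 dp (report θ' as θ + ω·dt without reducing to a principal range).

(6.1659, -3.4099, -0.3042)

θ' = 1.5708 + -0.75·2.5 = -0.3042
R = v/ω = 1.25/-0.75 = -1.6667
x' = 4 + -1.6667·(sin -0.3042 − sin 1.5708) = 6.1659
y' = -5 − -1.6667·(cos -0.3042 − cos 1.5708) = -3.4099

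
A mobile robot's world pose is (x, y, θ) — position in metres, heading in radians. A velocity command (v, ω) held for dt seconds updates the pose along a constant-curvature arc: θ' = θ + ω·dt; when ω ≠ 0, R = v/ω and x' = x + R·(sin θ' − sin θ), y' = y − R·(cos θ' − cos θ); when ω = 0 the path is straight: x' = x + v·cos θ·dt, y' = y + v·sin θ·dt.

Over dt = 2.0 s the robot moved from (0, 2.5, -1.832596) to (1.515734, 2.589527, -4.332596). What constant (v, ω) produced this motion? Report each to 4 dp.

Δθ = -4.332596 − -1.832596 = -2.500000
ω = Δθ/dt = -2.500000/2.0 = -1.2500
R = Δx/(sin θ' − sin θ) = 0.8000
v = R·ω = 0.8000·-1.2500 = -1.0000

v = -1.0000, ω = -1.2500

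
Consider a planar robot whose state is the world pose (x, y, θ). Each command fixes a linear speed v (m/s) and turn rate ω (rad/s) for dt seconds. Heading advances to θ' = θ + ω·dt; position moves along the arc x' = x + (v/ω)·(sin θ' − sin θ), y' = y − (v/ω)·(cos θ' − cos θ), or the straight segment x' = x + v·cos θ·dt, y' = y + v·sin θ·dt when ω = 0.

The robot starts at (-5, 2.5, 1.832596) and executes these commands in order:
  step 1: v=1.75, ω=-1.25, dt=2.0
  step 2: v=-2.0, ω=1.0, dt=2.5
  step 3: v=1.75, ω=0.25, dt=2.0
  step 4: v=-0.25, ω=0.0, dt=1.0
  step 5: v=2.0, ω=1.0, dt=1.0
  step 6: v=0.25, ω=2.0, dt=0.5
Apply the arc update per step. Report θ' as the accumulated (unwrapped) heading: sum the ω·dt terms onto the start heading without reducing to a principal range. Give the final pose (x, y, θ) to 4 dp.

(-9.3939, 5.2192, 4.3326)

step 1: θ'=-0.6674 (R=-1.4000) → pose (-2.7812, 3.9620, -0.6674)
step 2: θ'=1.8326 (R=-2.0000) → pose (-5.9509, 1.8734, 1.8326)
step 3: θ'=2.3326 (R=7.0000) → pose (-7.6472, 4.8933, 2.3326)
step 4: θ'=2.3326 (straight) → pose (-7.4747, 4.7124, 2.3326)
step 5: θ'=3.3326 (R=2.0000) → pose (-9.3016, 5.2956, 3.3326)
step 6: θ'=4.3326 (R=0.1250) → pose (-9.3939, 5.2192, 4.3326)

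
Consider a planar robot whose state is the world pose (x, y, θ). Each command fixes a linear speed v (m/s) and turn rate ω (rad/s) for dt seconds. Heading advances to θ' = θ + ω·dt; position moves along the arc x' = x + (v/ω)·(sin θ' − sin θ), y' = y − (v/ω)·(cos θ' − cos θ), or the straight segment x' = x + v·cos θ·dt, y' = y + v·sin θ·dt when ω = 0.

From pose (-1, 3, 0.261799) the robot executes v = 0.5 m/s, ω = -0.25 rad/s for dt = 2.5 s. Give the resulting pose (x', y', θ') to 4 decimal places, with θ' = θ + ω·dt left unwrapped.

θ' = 0.2618 + -0.25·2.5 = -0.3632
R = v/ω = 0.5/-0.25 = -2.0000
x' = -1 + -2.0000·(sin -0.3632 − sin 0.2618) = 0.2282
y' = 3 − -2.0000·(cos -0.3632 − cos 0.2618) = 2.9377

(0.2282, 2.9377, -0.3632)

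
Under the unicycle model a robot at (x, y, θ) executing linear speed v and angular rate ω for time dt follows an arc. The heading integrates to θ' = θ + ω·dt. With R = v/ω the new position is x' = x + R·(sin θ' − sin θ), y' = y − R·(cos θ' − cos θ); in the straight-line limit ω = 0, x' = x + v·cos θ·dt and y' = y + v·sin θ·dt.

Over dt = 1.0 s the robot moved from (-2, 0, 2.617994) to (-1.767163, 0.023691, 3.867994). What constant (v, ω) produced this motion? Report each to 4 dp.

v = -0.2500, ω = 1.2500

Δθ = 3.867994 − 2.617994 = 1.250000
ω = Δθ/dt = 1.250000/1.0 = 1.2500
R = Δx/(sin θ' − sin θ) = -0.2000
v = R·ω = -0.2000·1.2500 = -0.2500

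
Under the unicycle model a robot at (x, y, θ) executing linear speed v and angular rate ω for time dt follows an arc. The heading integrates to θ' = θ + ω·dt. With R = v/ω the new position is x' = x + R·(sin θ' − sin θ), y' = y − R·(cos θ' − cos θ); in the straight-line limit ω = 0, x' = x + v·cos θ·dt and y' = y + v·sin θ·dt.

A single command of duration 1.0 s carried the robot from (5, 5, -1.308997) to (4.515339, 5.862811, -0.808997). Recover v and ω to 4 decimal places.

v = -1.0000, ω = 0.5000

Δθ = -0.808997 − -1.308997 = 0.500000
ω = Δθ/dt = 0.500000/1.0 = 0.5000
R = −Δy/(cos θ' − cos θ) = -2.0000
v = R·ω = -2.0000·0.5000 = -1.0000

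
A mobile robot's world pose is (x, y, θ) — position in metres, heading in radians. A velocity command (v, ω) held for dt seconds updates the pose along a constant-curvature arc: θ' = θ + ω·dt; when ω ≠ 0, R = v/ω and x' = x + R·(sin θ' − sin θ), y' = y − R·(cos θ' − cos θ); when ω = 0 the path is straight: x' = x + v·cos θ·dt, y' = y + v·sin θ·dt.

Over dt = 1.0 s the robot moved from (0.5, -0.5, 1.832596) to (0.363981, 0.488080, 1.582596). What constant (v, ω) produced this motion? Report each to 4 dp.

Δθ = 1.582596 − 1.832596 = -0.250000
ω = Δθ/dt = -0.250000/1.0 = -0.2500
R = −Δy/(cos θ' − cos θ) = -4.0000
v = R·ω = -4.0000·-0.2500 = 1.0000

v = 1.0000, ω = -0.2500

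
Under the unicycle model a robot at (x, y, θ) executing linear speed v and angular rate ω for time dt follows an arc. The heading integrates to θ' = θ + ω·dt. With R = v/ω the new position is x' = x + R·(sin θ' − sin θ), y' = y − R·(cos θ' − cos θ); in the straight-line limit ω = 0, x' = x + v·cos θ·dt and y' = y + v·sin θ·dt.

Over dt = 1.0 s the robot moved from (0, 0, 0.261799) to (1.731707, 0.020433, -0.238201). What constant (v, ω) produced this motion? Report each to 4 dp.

Δθ = -0.238201 − 0.261799 = -0.500000
ω = Δθ/dt = -0.500000/1.0 = -0.5000
R = Δx/(sin θ' − sin θ) = -3.5000
v = R·ω = -3.5000·-0.5000 = 1.7500

v = 1.7500, ω = -0.5000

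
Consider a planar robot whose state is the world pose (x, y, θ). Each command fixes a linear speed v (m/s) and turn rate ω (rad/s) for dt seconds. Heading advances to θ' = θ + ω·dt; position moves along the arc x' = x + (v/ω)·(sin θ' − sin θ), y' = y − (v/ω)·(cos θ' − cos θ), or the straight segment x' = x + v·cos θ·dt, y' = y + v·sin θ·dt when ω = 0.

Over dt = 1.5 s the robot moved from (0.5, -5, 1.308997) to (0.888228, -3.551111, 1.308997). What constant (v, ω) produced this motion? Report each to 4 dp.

v = 1.0000, ω = 0.0000

Δθ = 1.308997 − 1.308997 = 0.000000
ω = Δθ/dt = 0.000000/1.5 = 0.0000
ω = 0 → v = (Δx·cos θ + Δy·sin θ)/dt = 1.0000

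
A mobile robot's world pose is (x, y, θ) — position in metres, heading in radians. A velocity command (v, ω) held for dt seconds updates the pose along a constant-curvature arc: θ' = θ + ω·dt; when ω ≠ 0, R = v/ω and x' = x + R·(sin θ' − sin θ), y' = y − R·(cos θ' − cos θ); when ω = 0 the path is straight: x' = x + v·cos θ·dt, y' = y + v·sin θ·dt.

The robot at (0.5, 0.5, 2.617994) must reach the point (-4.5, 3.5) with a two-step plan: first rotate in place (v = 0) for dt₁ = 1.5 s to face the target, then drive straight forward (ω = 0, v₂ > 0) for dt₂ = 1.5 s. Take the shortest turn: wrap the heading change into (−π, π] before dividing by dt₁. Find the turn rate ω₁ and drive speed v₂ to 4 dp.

ω₁ = -0.0112, v₂ = 3.8873

heading to target = atan2(3.5−0.5, -4.5−0.5) = 2.6012
Δθ = wrap(2.6012 − 2.6180) = -0.0168; ω₁ = Δθ/dt₁ = -0.0112
distance = √((-4.5−0.5)² + (3.5−0.5)²) = 5.8310; v₂ = distance/dt₂ = 3.8873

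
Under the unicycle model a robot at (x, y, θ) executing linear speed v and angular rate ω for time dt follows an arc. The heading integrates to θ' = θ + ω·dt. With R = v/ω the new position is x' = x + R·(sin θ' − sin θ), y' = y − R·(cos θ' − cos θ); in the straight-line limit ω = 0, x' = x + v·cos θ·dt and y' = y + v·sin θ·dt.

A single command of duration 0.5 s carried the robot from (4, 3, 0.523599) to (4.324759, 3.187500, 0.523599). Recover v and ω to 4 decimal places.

v = 0.7500, ω = 0.0000

Δθ = 0.523599 − 0.523599 = 0.000000
ω = Δθ/dt = 0.000000/0.5 = 0.0000
ω = 0 → v = (Δx·cos θ + Δy·sin θ)/dt = 0.7500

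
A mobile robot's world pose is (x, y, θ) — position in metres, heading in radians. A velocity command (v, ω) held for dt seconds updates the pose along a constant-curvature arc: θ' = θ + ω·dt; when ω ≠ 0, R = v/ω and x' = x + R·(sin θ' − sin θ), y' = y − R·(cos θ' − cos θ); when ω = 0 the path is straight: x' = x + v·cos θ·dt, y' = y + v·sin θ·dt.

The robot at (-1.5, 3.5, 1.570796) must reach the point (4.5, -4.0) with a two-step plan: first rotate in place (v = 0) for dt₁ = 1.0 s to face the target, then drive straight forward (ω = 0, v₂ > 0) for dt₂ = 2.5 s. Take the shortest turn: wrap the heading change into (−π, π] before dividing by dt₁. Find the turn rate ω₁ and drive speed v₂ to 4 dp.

heading to target = atan2(-4−3.5, 4.5−-1.5) = -0.8961
Δθ = wrap(-0.8961 − 1.5708) = -2.4669; ω₁ = Δθ/dt₁ = -2.4669
distance = √((4.5−-1.5)² + (-4−3.5)²) = 9.6047; v₂ = distance/dt₂ = 3.8419

ω₁ = -2.4669, v₂ = 3.8419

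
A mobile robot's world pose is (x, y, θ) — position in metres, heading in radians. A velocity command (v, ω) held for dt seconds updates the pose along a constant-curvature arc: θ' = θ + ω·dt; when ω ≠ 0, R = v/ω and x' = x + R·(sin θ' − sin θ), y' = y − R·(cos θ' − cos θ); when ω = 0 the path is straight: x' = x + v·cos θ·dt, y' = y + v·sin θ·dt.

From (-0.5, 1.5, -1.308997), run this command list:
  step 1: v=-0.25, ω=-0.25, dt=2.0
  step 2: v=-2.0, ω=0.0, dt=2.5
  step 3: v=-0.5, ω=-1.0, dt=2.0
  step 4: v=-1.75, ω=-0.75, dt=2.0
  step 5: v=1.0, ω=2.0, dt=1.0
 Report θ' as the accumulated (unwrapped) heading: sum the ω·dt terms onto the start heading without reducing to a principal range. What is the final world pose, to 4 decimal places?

step 1: θ'=-1.8090 (R=1.0000) → pose (-0.5058, 1.9948, -1.8090)
step 2: θ'=-1.8090 (straight) → pose (0.6739, 6.8536, -1.8090)
step 3: θ'=-3.8090 (R=0.5000) → pose (1.4693, 7.1283, -3.8090)
step 4: θ'=-5.3090 (R=2.3333) → pose (1.9553, 3.9847, -5.3090)
step 5: θ'=-3.3090 (R=0.5000) → pose (1.6250, 4.7586, -3.3090)

(1.6250, 4.7586, -3.3090)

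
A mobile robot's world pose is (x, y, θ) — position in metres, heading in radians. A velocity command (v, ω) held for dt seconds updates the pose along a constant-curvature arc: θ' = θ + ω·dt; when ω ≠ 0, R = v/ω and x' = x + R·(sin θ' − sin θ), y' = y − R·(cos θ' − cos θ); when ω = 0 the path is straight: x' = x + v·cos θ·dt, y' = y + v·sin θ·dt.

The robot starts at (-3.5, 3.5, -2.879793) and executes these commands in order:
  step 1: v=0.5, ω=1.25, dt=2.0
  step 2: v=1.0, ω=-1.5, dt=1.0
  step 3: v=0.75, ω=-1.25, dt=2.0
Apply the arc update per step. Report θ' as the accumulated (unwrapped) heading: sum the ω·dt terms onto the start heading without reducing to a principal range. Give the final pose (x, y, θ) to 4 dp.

(-4.2955, 1.9068, -4.3798)

step 1: θ'=-0.3798 (R=0.4000) → pose (-3.5448, 2.7421, -0.3798)
step 2: θ'=-1.8798 (R=-0.6667) → pose (-3.1568, 1.9202, -1.8798)
step 3: θ'=-4.3798 (R=-0.6000) → pose (-4.2955, 1.9068, -4.3798)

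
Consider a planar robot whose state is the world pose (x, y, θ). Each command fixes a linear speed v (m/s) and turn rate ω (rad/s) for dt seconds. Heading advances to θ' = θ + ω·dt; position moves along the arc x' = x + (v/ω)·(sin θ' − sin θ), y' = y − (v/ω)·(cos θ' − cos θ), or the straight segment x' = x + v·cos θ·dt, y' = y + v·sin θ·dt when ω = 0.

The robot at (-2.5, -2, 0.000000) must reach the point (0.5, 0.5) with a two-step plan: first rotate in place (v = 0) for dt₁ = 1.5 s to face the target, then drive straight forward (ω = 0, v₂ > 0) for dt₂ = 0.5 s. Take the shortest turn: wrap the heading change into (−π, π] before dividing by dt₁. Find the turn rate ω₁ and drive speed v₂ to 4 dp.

ω₁ = 0.4632, v₂ = 7.8102

heading to target = atan2(0.5−-2, 0.5−-2.5) = 0.6947
Δθ = wrap(0.6947 − 0.0000) = 0.6947; ω₁ = Δθ/dt₁ = 0.4632
distance = √((0.5−-2.5)² + (0.5−-2)²) = 3.9051; v₂ = distance/dt₂ = 7.8102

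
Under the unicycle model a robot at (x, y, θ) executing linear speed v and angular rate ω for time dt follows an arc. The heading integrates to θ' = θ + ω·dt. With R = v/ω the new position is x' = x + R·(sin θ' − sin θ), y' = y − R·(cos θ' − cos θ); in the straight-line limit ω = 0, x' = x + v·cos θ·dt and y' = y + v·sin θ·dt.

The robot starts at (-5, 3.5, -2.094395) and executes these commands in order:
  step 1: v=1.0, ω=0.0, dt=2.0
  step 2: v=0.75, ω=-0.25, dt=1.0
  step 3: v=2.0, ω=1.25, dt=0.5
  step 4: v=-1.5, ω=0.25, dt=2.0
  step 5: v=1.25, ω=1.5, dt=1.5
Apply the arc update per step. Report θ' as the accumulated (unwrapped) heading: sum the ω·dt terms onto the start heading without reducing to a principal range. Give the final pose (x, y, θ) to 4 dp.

(-5.6930, 3.1026, 1.0306)

step 1: θ'=-2.0944 (straight) → pose (-6.0000, 1.7679, -2.0944)
step 2: θ'=-2.3444 (R=-3.0000) → pose (-6.4519, 1.1718, -2.3444)
step 3: θ'=-1.7194 (R=1.6000) → pose (-6.8896, 0.2907, -1.7194)
step 4: θ'=-1.2194 (R=-6.0000) → pose (-7.1901, 3.2443, -1.2194)
step 5: θ'=1.0306 (R=0.8333) → pose (-5.6930, 3.1026, 1.0306)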